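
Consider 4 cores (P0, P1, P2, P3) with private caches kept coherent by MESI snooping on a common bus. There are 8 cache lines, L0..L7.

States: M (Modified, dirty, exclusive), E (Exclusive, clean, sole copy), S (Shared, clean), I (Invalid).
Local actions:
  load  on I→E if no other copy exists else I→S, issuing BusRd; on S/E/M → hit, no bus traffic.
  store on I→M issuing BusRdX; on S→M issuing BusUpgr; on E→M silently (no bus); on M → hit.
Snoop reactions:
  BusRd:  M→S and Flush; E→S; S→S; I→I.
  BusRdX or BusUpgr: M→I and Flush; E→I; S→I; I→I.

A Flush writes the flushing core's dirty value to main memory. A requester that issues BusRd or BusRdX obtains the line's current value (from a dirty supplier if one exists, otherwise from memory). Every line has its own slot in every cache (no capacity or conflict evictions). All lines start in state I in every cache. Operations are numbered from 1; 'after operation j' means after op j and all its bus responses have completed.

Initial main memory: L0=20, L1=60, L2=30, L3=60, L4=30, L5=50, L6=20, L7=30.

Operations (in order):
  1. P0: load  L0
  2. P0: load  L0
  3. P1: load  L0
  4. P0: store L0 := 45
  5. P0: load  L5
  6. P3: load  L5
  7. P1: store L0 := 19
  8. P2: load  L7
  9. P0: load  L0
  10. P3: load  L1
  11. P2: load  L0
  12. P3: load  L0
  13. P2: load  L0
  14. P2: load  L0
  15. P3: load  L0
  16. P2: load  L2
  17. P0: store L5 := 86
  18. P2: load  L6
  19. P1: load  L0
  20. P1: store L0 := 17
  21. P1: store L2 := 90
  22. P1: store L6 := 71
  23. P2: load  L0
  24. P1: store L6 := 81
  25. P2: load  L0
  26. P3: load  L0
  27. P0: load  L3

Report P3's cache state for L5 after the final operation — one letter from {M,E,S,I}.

1. P0: load  L0  bus=[BusRd]  L0: P0=E P1=I P2=I P3=I  mem[L0]=20
2. P0: load  L0  bus=[-]  L0: P0=E P1=I P2=I P3=I  mem[L0]=20
3. P1: load  L0  bus=[BusRd]  L0: P0=S P1=S P2=I P3=I  mem[L0]=20
4. P0: store L0 := 45  bus=[BusUpgr]  L0: P0=M P1=I P2=I P3=I  mem[L0]=20
5. P0: load  L5  bus=[BusRd]  L5: P0=E P1=I P2=I P3=I  mem[L5]=50
6. P3: load  L5  bus=[BusRd]  L5: P0=S P1=I P2=I P3=S  mem[L5]=50
7. P1: store L0 := 19  bus=[BusRdX,Flush]  L0: P0=I P1=M P2=I P3=I  mem[L0]=45
8. P2: load  L7  bus=[BusRd]  L7: P0=I P1=I P2=E P3=I  mem[L7]=30
9. P0: load  L0  bus=[BusRd,Flush]  L0: P0=S P1=S P2=I P3=I  mem[L0]=19
10. P3: load  L1  bus=[BusRd]  L1: P0=I P1=I P2=I P3=E  mem[L1]=60
11. P2: load  L0  bus=[BusRd]  L0: P0=S P1=S P2=S P3=I  mem[L0]=19
12. P3: load  L0  bus=[BusRd]  L0: P0=S P1=S P2=S P3=S  mem[L0]=19
13. P2: load  L0  bus=[-]  L0: P0=S P1=S P2=S P3=S  mem[L0]=19
14. P2: load  L0  bus=[-]  L0: P0=S P1=S P2=S P3=S  mem[L0]=19
15. P3: load  L0  bus=[-]  L0: P0=S P1=S P2=S P3=S  mem[L0]=19
16. P2: load  L2  bus=[BusRd]  L2: P0=I P1=I P2=E P3=I  mem[L2]=30
17. P0: store L5 := 86  bus=[BusUpgr]  L5: P0=M P1=I P2=I P3=I  mem[L5]=50
18. P2: load  L6  bus=[BusRd]  L6: P0=I P1=I P2=E P3=I  mem[L6]=20
19. P1: load  L0  bus=[-]  L0: P0=S P1=S P2=S P3=S  mem[L0]=19
20. P1: store L0 := 17  bus=[BusUpgr]  L0: P0=I P1=M P2=I P3=I  mem[L0]=19
21. P1: store L2 := 90  bus=[BusRdX]  L2: P0=I P1=M P2=I P3=I  mem[L2]=30
22. P1: store L6 := 71  bus=[BusRdX]  L6: P0=I P1=M P2=I P3=I  mem[L6]=20
23. P2: load  L0  bus=[BusRd,Flush]  L0: P0=I P1=S P2=S P3=I  mem[L0]=17
24. P1: store L6 := 81  bus=[-]  L6: P0=I P1=M P2=I P3=I  mem[L6]=20
25. P2: load  L0  bus=[-]  L0: P0=I P1=S P2=S P3=I  mem[L0]=17
26. P3: load  L0  bus=[BusRd]  L0: P0=I P1=S P2=S P3=S  mem[L0]=17
27. P0: load  L3  bus=[BusRd]  L3: P0=E P1=I P2=I P3=I  mem[L3]=60

state = I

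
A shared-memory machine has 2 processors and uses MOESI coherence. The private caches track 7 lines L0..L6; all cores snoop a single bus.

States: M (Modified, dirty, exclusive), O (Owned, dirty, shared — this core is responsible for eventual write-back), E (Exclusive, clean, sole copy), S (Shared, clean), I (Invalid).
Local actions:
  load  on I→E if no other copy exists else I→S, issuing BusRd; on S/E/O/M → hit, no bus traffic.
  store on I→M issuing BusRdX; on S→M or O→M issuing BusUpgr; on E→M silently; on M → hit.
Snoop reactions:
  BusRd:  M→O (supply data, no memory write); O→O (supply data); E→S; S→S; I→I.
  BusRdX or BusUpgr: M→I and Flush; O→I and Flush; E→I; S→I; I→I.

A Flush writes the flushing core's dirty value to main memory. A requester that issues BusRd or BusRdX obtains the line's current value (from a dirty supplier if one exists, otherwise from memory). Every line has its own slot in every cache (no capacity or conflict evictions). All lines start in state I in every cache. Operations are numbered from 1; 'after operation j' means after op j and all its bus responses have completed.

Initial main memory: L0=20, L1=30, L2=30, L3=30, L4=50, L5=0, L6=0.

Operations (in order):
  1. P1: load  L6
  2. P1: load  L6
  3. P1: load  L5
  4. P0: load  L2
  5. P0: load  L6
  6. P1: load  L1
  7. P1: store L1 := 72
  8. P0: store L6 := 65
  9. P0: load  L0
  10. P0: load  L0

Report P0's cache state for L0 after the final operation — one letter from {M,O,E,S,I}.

state = E

1. P1: load  L6  bus=[BusRd]  L6: P0=I P1=E  mem[L6]=0
2. P1: load  L6  bus=[-]  L6: P0=I P1=E  mem[L6]=0
3. P1: load  L5  bus=[BusRd]  L5: P0=I P1=E  mem[L5]=0
4. P0: load  L2  bus=[BusRd]  L2: P0=E P1=I  mem[L2]=30
5. P0: load  L6  bus=[BusRd]  L6: P0=S P1=S  mem[L6]=0
6. P1: load  L1  bus=[BusRd]  L1: P0=I P1=E  mem[L1]=30
7. P1: store L1 := 72  bus=[-]  L1: P0=I P1=M  mem[L1]=30
8. P0: store L6 := 65  bus=[BusUpgr]  L6: P0=M P1=I  mem[L6]=0
9. P0: load  L0  bus=[BusRd]  L0: P0=E P1=I  mem[L0]=20
10. P0: load  L0  bus=[-]  L0: P0=E P1=I  mem[L0]=20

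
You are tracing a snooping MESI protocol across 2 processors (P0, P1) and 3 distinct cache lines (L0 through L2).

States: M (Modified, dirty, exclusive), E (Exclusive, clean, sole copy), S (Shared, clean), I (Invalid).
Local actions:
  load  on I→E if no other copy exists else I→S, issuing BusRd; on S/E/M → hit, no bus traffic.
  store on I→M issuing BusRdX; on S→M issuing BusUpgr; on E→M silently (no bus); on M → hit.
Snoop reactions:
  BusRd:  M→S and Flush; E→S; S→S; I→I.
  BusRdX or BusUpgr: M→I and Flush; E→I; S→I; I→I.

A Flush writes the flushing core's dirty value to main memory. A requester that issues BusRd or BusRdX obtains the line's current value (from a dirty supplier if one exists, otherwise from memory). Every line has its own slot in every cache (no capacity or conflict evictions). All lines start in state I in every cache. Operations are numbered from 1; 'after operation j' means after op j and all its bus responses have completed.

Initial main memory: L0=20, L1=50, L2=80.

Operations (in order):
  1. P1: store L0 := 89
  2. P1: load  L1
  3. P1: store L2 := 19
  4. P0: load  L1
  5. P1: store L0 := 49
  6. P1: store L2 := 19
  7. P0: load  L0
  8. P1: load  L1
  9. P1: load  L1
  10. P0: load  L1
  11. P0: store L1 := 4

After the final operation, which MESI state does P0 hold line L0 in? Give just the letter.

1. P1: store L0 := 89  bus=[BusRdX]  L0: P0=I P1=M  mem[L0]=20
2. P1: load  L1  bus=[BusRd]  L1: P0=I P1=E  mem[L1]=50
3. P1: store L2 := 19  bus=[BusRdX]  L2: P0=I P1=M  mem[L2]=80
4. P0: load  L1  bus=[BusRd]  L1: P0=S P1=S  mem[L1]=50
5. P1: store L0 := 49  bus=[-]  L0: P0=I P1=M  mem[L0]=20
6. P1: store L2 := 19  bus=[-]  L2: P0=I P1=M  mem[L2]=80
7. P0: load  L0  bus=[BusRd,Flush]  L0: P0=S P1=S  mem[L0]=49
8. P1: load  L1  bus=[-]  L1: P0=S P1=S  mem[L1]=50
9. P1: load  L1  bus=[-]  L1: P0=S P1=S  mem[L1]=50
10. P0: load  L1  bus=[-]  L1: P0=S P1=S  mem[L1]=50
11. P0: store L1 := 4  bus=[BusUpgr]  L1: P0=M P1=I  mem[L1]=50

state = S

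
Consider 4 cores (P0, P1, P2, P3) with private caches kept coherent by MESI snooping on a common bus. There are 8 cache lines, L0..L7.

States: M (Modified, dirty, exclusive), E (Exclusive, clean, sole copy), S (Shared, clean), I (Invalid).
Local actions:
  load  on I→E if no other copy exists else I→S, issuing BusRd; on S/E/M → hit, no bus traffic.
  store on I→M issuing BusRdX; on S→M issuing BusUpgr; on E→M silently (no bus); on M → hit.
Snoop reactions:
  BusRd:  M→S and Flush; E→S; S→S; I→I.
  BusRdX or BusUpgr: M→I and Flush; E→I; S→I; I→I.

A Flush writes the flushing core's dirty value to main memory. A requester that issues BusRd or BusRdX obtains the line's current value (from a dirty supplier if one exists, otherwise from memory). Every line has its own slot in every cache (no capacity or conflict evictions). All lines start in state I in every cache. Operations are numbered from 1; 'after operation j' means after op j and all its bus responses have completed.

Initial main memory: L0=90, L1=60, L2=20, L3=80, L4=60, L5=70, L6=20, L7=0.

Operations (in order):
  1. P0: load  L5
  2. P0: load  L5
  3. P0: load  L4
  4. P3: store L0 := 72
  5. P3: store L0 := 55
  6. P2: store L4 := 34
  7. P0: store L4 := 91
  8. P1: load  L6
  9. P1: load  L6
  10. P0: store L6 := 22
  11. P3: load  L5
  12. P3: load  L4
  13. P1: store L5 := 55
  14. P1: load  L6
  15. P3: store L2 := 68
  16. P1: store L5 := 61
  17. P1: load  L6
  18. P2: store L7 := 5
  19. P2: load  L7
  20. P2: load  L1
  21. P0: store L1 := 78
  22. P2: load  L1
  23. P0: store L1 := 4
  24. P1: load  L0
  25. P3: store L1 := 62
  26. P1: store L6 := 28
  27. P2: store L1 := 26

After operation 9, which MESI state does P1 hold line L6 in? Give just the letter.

step 1: P0: load  L5  ⟶  EIII  (L5)  txn=BusRd  M[L5]=70
step 2: P0: load  L5  ⟶  EIII  (L5)  txn=∅  M[L5]=70
step 3: P0: load  L4  ⟶  EIII  (L4)  txn=BusRd  M[L4]=60
step 4: P3: store L0 := 72  ⟶  IIIM  (L0)  txn=BusRdX  M[L0]=90
step 5: P3: store L0 := 55  ⟶  IIIM  (L0)  txn=∅  M[L0]=90
step 6: P2: store L4 := 34  ⟶  IIMI  (L4)  txn=BusRdX  M[L4]=60
step 7: P0: store L4 := 91  ⟶  MIII  (L4)  txn=BusRdX+Flush  M[L4]=34
step 8: P1: load  L6  ⟶  IEII  (L6)  txn=BusRd  M[L6]=20
step 9: P1: load  L6  ⟶  IEII  (L6)  txn=∅  M[L6]=20
step 10: P0: store L6 := 22  ⟶  MIII  (L6)  txn=BusRdX  M[L6]=20
step 11: P3: load  L5  ⟶  SIIS  (L5)  txn=BusRd  M[L5]=70
step 12: P3: load  L4  ⟶  SIIS  (L4)  txn=BusRd+Flush  M[L4]=91
step 13: P1: store L5 := 55  ⟶  IMII  (L5)  txn=BusRdX  M[L5]=70
step 14: P1: load  L6  ⟶  SSII  (L6)  txn=BusRd+Flush  M[L6]=22
step 15: P3: store L2 := 68  ⟶  IIIM  (L2)  txn=BusRdX  M[L2]=20
step 16: P1: store L5 := 61  ⟶  IMII  (L5)  txn=∅  M[L5]=70
step 17: P1: load  L6  ⟶  SSII  (L6)  txn=∅  M[L6]=22
step 18: P2: store L7 := 5  ⟶  IIMI  (L7)  txn=BusRdX  M[L7]=0
step 19: P2: load  L7  ⟶  IIMI  (L7)  txn=∅  M[L7]=0
step 20: P2: load  L1  ⟶  IIEI  (L1)  txn=BusRd  M[L1]=60
step 21: P0: store L1 := 78  ⟶  MIII  (L1)  txn=BusRdX  M[L1]=60
step 22: P2: load  L1  ⟶  SISI  (L1)  txn=BusRd+Flush  M[L1]=78
step 23: P0: store L1 := 4  ⟶  MIII  (L1)  txn=BusUpgr  M[L1]=78
step 24: P1: load  L0  ⟶  ISIS  (L0)  txn=BusRd+Flush  M[L0]=55
step 25: P3: store L1 := 62  ⟶  IIIM  (L1)  txn=BusRdX+Flush  M[L1]=4
step 26: P1: store L6 := 28  ⟶  IMII  (L6)  txn=BusUpgr  M[L6]=22
step 27: P2: store L1 := 26  ⟶  IIMI  (L1)  txn=BusRdX+Flush  M[L1]=62

state = E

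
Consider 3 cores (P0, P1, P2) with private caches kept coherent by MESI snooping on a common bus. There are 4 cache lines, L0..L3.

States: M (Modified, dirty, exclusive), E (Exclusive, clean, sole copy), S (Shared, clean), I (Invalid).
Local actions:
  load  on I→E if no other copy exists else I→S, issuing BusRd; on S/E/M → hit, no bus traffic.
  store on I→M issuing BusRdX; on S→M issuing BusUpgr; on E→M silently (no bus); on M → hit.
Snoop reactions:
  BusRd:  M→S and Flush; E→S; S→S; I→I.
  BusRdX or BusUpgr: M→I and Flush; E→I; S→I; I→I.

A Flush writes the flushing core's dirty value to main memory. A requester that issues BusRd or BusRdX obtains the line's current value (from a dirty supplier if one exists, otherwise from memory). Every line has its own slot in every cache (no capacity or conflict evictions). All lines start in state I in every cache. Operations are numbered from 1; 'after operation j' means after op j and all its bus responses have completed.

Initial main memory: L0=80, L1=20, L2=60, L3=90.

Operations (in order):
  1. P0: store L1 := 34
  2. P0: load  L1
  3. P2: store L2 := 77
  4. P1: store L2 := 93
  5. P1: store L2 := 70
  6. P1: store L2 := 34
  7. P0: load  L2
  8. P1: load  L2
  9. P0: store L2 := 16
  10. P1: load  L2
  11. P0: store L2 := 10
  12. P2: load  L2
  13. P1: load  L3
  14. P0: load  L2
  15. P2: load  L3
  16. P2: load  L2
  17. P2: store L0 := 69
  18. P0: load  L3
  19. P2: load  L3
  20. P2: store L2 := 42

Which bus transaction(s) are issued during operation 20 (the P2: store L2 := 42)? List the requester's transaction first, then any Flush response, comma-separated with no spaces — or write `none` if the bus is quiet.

step 1: P0: store L1 := 34  ⟶  MII  (L1)  txn=BusRdX  M[L1]=20
step 2: P0: load  L1  ⟶  MII  (L1)  txn=∅  M[L1]=20
step 3: P2: store L2 := 77  ⟶  IIM  (L2)  txn=BusRdX  M[L2]=60
step 4: P1: store L2 := 93  ⟶  IMI  (L2)  txn=BusRdX+Flush  M[L2]=77
step 5: P1: store L2 := 70  ⟶  IMI  (L2)  txn=∅  M[L2]=77
step 6: P1: store L2 := 34  ⟶  IMI  (L2)  txn=∅  M[L2]=77
step 7: P0: load  L2  ⟶  SSI  (L2)  txn=BusRd+Flush  M[L2]=34
step 8: P1: load  L2  ⟶  SSI  (L2)  txn=∅  M[L2]=34
step 9: P0: store L2 := 16  ⟶  MII  (L2)  txn=BusUpgr  M[L2]=34
step 10: P1: load  L2  ⟶  SSI  (L2)  txn=BusRd+Flush  M[L2]=16
step 11: P0: store L2 := 10  ⟶  MII  (L2)  txn=BusUpgr  M[L2]=16
step 12: P2: load  L2  ⟶  SIS  (L2)  txn=BusRd+Flush  M[L2]=10
step 13: P1: load  L3  ⟶  IEI  (L3)  txn=BusRd  M[L3]=90
step 14: P0: load  L2  ⟶  SIS  (L2)  txn=∅  M[L2]=10
step 15: P2: load  L3  ⟶  ISS  (L3)  txn=BusRd  M[L3]=90
step 16: P2: load  L2  ⟶  SIS  (L2)  txn=∅  M[L2]=10
step 17: P2: store L0 := 69  ⟶  IIM  (L0)  txn=BusRdX  M[L0]=80
step 18: P0: load  L3  ⟶  SSS  (L3)  txn=BusRd  M[L3]=90
step 19: P2: load  L3  ⟶  SSS  (L3)  txn=∅  M[L3]=90
step 20: P2: store L2 := 42  ⟶  IIM  (L2)  txn=BusUpgr  M[L2]=10

bus = BusUpgr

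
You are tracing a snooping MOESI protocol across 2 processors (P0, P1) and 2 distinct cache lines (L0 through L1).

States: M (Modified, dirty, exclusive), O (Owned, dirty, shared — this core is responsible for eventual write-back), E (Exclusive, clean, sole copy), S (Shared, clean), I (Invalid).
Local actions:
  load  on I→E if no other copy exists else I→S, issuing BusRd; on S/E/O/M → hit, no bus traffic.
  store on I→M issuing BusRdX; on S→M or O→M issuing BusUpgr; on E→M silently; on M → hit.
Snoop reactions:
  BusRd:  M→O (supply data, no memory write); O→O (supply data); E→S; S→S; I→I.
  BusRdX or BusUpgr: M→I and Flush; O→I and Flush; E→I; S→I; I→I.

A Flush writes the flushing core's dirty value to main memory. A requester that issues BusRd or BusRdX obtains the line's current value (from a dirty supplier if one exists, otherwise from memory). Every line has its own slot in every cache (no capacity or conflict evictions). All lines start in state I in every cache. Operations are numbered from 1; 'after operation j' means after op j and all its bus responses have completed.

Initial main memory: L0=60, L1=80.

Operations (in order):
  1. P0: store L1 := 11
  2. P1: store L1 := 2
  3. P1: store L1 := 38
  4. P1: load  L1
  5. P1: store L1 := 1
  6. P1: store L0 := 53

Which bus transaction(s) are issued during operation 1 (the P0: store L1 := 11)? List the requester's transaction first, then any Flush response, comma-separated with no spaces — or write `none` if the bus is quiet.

bus = BusRdX

  op1 P0: store L1 := 11 → M/I on L1; bus BusRdX; mem=80
  op2 P1: store L1 := 2 → I/M on L1; bus BusRdX Flush; mem=11
  op3 P1: store L1 := 38 → I/M on L1; bus (none); mem=11
  op4 P1: load  L1 → I/M on L1; bus (none); mem=11
  op5 P1: store L1 := 1 → I/M on L1; bus (none); mem=11
  op6 P1: store L0 := 53 → I/M on L0; bus BusRdX; mem=60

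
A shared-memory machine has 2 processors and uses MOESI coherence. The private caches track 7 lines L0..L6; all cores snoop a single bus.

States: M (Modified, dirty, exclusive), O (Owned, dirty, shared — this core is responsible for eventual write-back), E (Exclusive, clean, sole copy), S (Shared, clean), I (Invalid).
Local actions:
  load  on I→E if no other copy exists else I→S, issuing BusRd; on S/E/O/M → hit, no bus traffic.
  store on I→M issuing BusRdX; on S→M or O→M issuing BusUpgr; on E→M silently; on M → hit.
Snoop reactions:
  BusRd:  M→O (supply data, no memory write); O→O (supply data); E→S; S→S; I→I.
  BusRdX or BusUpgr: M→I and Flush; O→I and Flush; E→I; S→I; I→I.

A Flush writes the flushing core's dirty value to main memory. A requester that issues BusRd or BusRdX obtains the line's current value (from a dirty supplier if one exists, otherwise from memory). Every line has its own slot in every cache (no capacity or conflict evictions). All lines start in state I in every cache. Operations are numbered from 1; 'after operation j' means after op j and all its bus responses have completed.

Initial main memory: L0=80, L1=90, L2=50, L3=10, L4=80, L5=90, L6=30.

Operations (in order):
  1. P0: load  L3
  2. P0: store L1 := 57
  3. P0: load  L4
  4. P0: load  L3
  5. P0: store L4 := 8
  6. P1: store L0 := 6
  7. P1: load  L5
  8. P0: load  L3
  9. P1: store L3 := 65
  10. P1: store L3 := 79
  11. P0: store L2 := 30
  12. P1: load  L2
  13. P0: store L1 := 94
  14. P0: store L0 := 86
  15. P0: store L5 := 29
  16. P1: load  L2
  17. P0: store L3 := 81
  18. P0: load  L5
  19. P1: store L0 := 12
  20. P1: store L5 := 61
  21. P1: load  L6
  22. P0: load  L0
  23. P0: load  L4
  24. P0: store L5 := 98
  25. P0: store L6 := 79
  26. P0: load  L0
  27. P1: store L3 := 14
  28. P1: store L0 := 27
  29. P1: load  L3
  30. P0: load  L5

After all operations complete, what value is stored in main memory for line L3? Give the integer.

step 1: P0: load  L3  ⟶  EI  (L3)  txn=BusRd  M[L3]=10
step 2: P0: store L1 := 57  ⟶  MI  (L1)  txn=BusRdX  M[L1]=90
step 3: P0: load  L4  ⟶  EI  (L4)  txn=BusRd  M[L4]=80
step 4: P0: load  L3  ⟶  EI  (L3)  txn=∅  M[L3]=10
step 5: P0: store L4 := 8  ⟶  MI  (L4)  txn=∅  M[L4]=80
step 6: P1: store L0 := 6  ⟶  IM  (L0)  txn=BusRdX  M[L0]=80
step 7: P1: load  L5  ⟶  IE  (L5)  txn=BusRd  M[L5]=90
step 8: P0: load  L3  ⟶  EI  (L3)  txn=∅  M[L3]=10
step 9: P1: store L3 := 65  ⟶  IM  (L3)  txn=BusRdX  M[L3]=10
step 10: P1: store L3 := 79  ⟶  IM  (L3)  txn=∅  M[L3]=10
step 11: P0: store L2 := 30  ⟶  MI  (L2)  txn=BusRdX  M[L2]=50
step 12: P1: load  L2  ⟶  OS  (L2)  txn=BusRd  M[L2]=50
step 13: P0: store L1 := 94  ⟶  MI  (L1)  txn=∅  M[L1]=90
step 14: P0: store L0 := 86  ⟶  MI  (L0)  txn=BusRdX+Flush  M[L0]=6
step 15: P0: store L5 := 29  ⟶  MI  (L5)  txn=BusRdX  M[L5]=90
step 16: P1: load  L2  ⟶  OS  (L2)  txn=∅  M[L2]=50
step 17: P0: store L3 := 81  ⟶  MI  (L3)  txn=BusRdX+Flush  M[L3]=79
step 18: P0: load  L5  ⟶  MI  (L5)  txn=∅  M[L5]=90
step 19: P1: store L0 := 12  ⟶  IM  (L0)  txn=BusRdX+Flush  M[L0]=86
step 20: P1: store L5 := 61  ⟶  IM  (L5)  txn=BusRdX+Flush  M[L5]=29
step 21: P1: load  L6  ⟶  IE  (L6)  txn=BusRd  M[L6]=30
step 22: P0: load  L0  ⟶  SO  (L0)  txn=BusRd  M[L0]=86
step 23: P0: load  L4  ⟶  MI  (L4)  txn=∅  M[L4]=80
step 24: P0: store L5 := 98  ⟶  MI  (L5)  txn=BusRdX+Flush  M[L5]=61
step 25: P0: store L6 := 79  ⟶  MI  (L6)  txn=BusRdX  M[L6]=30
step 26: P0: load  L0  ⟶  SO  (L0)  txn=∅  M[L0]=86
step 27: P1: store L3 := 14  ⟶  IM  (L3)  txn=BusRdX+Flush  M[L3]=81
step 28: P1: store L0 := 27  ⟶  IM  (L0)  txn=BusUpgr  M[L0]=86
step 29: P1: load  L3  ⟶  IM  (L3)  txn=∅  M[L3]=81
step 30: P0: load  L5  ⟶  MI  (L5)  txn=∅  M[L5]=61

memory[L3] = 81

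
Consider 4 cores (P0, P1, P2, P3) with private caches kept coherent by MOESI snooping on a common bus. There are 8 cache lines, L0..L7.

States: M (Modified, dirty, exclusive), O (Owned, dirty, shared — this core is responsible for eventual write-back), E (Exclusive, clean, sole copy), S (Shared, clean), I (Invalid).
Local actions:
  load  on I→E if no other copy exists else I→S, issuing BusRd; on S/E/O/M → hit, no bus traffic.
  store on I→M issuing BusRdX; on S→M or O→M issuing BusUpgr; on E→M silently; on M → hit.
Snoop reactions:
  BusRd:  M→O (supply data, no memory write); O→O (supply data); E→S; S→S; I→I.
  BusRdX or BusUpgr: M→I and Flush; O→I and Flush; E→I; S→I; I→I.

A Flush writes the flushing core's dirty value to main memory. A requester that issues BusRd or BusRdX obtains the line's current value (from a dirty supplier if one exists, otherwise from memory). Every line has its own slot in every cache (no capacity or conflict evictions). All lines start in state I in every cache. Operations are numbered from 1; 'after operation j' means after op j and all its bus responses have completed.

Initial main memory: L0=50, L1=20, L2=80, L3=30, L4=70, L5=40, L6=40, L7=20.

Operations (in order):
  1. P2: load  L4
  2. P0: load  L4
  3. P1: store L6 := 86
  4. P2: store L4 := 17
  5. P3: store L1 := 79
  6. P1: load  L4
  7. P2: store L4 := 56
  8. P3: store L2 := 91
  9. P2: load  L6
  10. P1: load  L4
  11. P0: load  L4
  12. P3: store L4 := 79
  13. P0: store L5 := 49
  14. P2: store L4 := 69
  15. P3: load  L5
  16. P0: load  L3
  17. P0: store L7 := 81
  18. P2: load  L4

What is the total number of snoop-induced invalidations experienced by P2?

invalidations = 1

[1] P2: load  L4 | P0:I, P1:I, P2:E(70), P3:I | bus: BusRd
[2] P0: load  L4 | P0:S(70), P1:I, P2:S(70), P3:I | bus: BusRd
[3] P1: store L6 := 86 | P0:I, P1:M(86), P2:I, P3:I | bus: BusRdX
[4] P2: store L4 := 17 | P0:I, P1:I, P2:M(17), P3:I | bus: BusUpgr
[5] P3: store L1 := 79 | P0:I, P1:I, P2:I, P3:M(79) | bus: BusRdX
[6] P1: load  L4 | P0:I, P1:S(17), P2:O(17), P3:I | bus: BusRd
[7] P2: store L4 := 56 | P0:I, P1:I, P2:M(56), P3:I | bus: BusUpgr
[8] P3: store L2 := 91 | P0:I, P1:I, P2:I, P3:M(91) | bus: BusRdX
[9] P2: load  L6 | P0:I, P1:O(86), P2:S(86), P3:I | bus: BusRd
[10] P1: load  L4 | P0:I, P1:S(56), P2:O(56), P3:I | bus: BusRd
[11] P0: load  L4 | P0:S(56), P1:S(56), P2:O(56), P3:I | bus: BusRd
[12] P3: store L4 := 79 | P0:I, P1:I, P2:I, P3:M(79) | bus: BusRdX,Flush
[13] P0: store L5 := 49 | P0:M(49), P1:I, P2:I, P3:I | bus: BusRdX
[14] P2: store L4 := 69 | P0:I, P1:I, P2:M(69), P3:I | bus: BusRdX,Flush
[15] P3: load  L5 | P0:O(49), P1:I, P2:I, P3:S(49) | bus: BusRd
[16] P0: load  L3 | P0:E(30), P1:I, P2:I, P3:I | bus: BusRd
[17] P0: store L7 := 81 | P0:M(81), P1:I, P2:I, P3:I | bus: BusRdX
[18] P2: load  L4 | P0:I, P1:I, P2:M(69), P3:I | bus: none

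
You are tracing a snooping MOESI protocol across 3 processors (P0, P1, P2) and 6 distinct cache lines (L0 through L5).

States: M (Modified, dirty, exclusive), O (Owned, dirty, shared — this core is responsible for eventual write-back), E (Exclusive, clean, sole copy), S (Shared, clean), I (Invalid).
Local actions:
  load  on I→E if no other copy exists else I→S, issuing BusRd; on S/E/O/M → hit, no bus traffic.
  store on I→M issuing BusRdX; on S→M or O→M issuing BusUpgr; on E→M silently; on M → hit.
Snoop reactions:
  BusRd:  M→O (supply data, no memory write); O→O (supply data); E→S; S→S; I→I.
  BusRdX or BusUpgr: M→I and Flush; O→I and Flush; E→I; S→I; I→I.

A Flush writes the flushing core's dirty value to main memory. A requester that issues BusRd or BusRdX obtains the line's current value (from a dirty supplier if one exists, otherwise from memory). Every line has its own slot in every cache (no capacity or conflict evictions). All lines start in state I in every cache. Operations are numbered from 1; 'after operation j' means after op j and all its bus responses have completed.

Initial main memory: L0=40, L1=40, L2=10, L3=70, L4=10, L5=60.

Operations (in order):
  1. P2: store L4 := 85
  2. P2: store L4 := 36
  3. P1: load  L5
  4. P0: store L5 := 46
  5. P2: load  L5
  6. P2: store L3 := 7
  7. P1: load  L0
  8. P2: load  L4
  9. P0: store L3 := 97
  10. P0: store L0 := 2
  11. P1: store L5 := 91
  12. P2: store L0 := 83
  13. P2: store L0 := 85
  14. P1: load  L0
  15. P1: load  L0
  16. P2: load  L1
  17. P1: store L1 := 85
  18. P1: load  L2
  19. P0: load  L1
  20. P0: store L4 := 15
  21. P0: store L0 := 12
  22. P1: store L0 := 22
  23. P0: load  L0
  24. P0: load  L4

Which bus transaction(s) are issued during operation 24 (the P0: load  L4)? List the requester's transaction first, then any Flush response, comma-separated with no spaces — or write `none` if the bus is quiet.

1. P2: store L4 := 85  bus=[BusRdX]  L4: P0=I P1=I P2=M  mem[L4]=10
2. P2: store L4 := 36  bus=[-]  L4: P0=I P1=I P2=M  mem[L4]=10
3. P1: load  L5  bus=[BusRd]  L5: P0=I P1=E P2=I  mem[L5]=60
4. P0: store L5 := 46  bus=[BusRdX]  L5: P0=M P1=I P2=I  mem[L5]=60
5. P2: load  L5  bus=[BusRd]  L5: P0=O P1=I P2=S  mem[L5]=60
6. P2: store L3 := 7  bus=[BusRdX]  L3: P0=I P1=I P2=M  mem[L3]=70
7. P1: load  L0  bus=[BusRd]  L0: P0=I P1=E P2=I  mem[L0]=40
8. P2: load  L4  bus=[-]  L4: P0=I P1=I P2=M  mem[L4]=10
9. P0: store L3 := 97  bus=[BusRdX,Flush]  L3: P0=M P1=I P2=I  mem[L3]=7
10. P0: store L0 := 2  bus=[BusRdX]  L0: P0=M P1=I P2=I  mem[L0]=40
11. P1: store L5 := 91  bus=[BusRdX,Flush]  L5: P0=I P1=M P2=I  mem[L5]=46
12. P2: store L0 := 83  bus=[BusRdX,Flush]  L0: P0=I P1=I P2=M  mem[L0]=2
13. P2: store L0 := 85  bus=[-]  L0: P0=I P1=I P2=M  mem[L0]=2
14. P1: load  L0  bus=[BusRd]  L0: P0=I P1=S P2=O  mem[L0]=2
15. P1: load  L0  bus=[-]  L0: P0=I P1=S P2=O  mem[L0]=2
16. P2: load  L1  bus=[BusRd]  L1: P0=I P1=I P2=E  mem[L1]=40
17. P1: store L1 := 85  bus=[BusRdX]  L1: P0=I P1=M P2=I  mem[L1]=40
18. P1: load  L2  bus=[BusRd]  L2: P0=I P1=E P2=I  mem[L2]=10
19. P0: load  L1  bus=[BusRd]  L1: P0=S P1=O P2=I  mem[L1]=40
20. P0: store L4 := 15  bus=[BusRdX,Flush]  L4: P0=M P1=I P2=I  mem[L4]=36
21. P0: store L0 := 12  bus=[BusRdX,Flush]  L0: P0=M P1=I P2=I  mem[L0]=85
22. P1: store L0 := 22  bus=[BusRdX,Flush]  L0: P0=I P1=M P2=I  mem[L0]=12
23. P0: load  L0  bus=[BusRd]  L0: P0=S P1=O P2=I  mem[L0]=12
24. P0: load  L4  bus=[-]  L4: P0=M P1=I P2=I  mem[L4]=36

bus = none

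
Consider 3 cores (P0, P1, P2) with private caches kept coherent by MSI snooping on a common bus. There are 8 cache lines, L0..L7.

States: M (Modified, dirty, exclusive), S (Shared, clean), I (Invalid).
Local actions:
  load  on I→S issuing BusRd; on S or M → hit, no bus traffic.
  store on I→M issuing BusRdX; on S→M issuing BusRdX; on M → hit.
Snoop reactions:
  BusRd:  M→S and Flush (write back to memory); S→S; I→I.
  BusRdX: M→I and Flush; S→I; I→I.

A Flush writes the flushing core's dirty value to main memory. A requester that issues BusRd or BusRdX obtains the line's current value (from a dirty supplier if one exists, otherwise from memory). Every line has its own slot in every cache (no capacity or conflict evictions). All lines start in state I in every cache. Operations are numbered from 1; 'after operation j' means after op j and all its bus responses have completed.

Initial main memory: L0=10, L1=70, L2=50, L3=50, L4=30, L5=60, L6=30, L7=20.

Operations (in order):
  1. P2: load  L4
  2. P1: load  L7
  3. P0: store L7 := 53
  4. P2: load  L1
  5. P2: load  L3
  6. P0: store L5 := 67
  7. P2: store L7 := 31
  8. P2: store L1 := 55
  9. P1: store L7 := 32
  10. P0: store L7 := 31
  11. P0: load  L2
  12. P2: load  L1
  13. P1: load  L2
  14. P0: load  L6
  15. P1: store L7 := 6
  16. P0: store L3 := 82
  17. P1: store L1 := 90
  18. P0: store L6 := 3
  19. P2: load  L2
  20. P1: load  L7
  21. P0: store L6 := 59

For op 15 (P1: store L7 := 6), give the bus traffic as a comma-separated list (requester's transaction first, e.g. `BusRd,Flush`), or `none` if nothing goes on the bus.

  op1 P2: load  L4 → I/I/S on L4; bus BusRd; mem=30
  op2 P1: load  L7 → I/S/I on L7; bus BusRd; mem=20
  op3 P0: store L7 := 53 → M/I/I on L7; bus BusRdX; mem=20
  op4 P2: load  L1 → I/I/S on L1; bus BusRd; mem=70
  op5 P2: load  L3 → I/I/S on L3; bus BusRd; mem=50
  op6 P0: store L5 := 67 → M/I/I on L5; bus BusRdX; mem=60
  op7 P2: store L7 := 31 → I/I/M on L7; bus BusRdX Flush; mem=53
  op8 P2: store L1 := 55 → I/I/M on L1; bus BusRdX; mem=70
  op9 P1: store L7 := 32 → I/M/I on L7; bus BusRdX Flush; mem=31
  op10 P0: store L7 := 31 → M/I/I on L7; bus BusRdX Flush; mem=32
  op11 P0: load  L2 → S/I/I on L2; bus BusRd; mem=50
  op12 P2: load  L1 → I/I/M on L1; bus (none); mem=70
  op13 P1: load  L2 → S/S/I on L2; bus BusRd; mem=50
  op14 P0: load  L6 → S/I/I on L6; bus BusRd; mem=30
  op15 P1: store L7 := 6 → I/M/I on L7; bus BusRdX Flush; mem=31
  op16 P0: store L3 := 82 → M/I/I on L3; bus BusRdX; mem=50
  op17 P1: store L1 := 90 → I/M/I on L1; bus BusRdX Flush; mem=55
  op18 P0: store L6 := 3 → M/I/I on L6; bus BusRdX; mem=30
  op19 P2: load  L2 → S/S/S on L2; bus BusRd; mem=50
  op20 P1: load  L7 → I/M/I on L7; bus (none); mem=31
  op21 P0: store L6 := 59 → M/I/I on L6; bus (none); mem=30

bus = BusRdX,Flush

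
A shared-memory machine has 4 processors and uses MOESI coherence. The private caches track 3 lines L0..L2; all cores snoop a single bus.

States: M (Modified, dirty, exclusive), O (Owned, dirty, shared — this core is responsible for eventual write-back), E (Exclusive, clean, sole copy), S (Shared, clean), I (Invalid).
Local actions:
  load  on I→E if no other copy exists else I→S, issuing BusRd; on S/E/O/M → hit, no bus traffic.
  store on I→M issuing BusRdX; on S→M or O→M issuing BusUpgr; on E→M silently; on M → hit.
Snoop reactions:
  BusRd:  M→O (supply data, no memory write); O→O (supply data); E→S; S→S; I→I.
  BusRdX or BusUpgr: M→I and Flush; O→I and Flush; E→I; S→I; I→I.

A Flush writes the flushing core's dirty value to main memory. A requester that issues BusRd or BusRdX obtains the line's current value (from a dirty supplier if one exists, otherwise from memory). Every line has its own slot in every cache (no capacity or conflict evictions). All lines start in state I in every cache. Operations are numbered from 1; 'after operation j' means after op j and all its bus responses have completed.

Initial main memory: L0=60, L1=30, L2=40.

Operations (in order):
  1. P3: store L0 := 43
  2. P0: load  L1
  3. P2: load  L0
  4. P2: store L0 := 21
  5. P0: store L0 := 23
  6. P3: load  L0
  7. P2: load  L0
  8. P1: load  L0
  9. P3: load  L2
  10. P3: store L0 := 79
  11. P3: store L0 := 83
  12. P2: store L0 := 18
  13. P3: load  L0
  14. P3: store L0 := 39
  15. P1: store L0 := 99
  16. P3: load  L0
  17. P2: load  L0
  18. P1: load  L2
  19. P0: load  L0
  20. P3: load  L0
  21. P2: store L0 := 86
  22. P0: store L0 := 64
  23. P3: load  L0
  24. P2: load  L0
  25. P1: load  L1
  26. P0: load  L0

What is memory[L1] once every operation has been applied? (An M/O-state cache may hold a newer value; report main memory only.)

memory[L1] = 30

step 1: P3: store L0 := 43  ⟶  IIIM  (L0)  txn=BusRdX  M[L0]=60
step 2: P0: load  L1  ⟶  EIII  (L1)  txn=BusRd  M[L1]=30
step 3: P2: load  L0  ⟶  IISO  (L0)  txn=BusRd  M[L0]=60
step 4: P2: store L0 := 21  ⟶  IIMI  (L0)  txn=BusUpgr+Flush  M[L0]=43
step 5: P0: store L0 := 23  ⟶  MIII  (L0)  txn=BusRdX+Flush  M[L0]=21
step 6: P3: load  L0  ⟶  OIIS  (L0)  txn=BusRd  M[L0]=21
step 7: P2: load  L0  ⟶  OISS  (L0)  txn=BusRd  M[L0]=21
step 8: P1: load  L0  ⟶  OSSS  (L0)  txn=BusRd  M[L0]=21
step 9: P3: load  L2  ⟶  IIIE  (L2)  txn=BusRd  M[L2]=40
step 10: P3: store L0 := 79  ⟶  IIIM  (L0)  txn=BusUpgr+Flush  M[L0]=23
step 11: P3: store L0 := 83  ⟶  IIIM  (L0)  txn=∅  M[L0]=23
step 12: P2: store L0 := 18  ⟶  IIMI  (L0)  txn=BusRdX+Flush  M[L0]=83
step 13: P3: load  L0  ⟶  IIOS  (L0)  txn=BusRd  M[L0]=83
step 14: P3: store L0 := 39  ⟶  IIIM  (L0)  txn=BusUpgr+Flush  M[L0]=18
step 15: P1: store L0 := 99  ⟶  IMII  (L0)  txn=BusRdX+Flush  M[L0]=39
step 16: P3: load  L0  ⟶  IOIS  (L0)  txn=BusRd  M[L0]=39
step 17: P2: load  L0  ⟶  IOSS  (L0)  txn=BusRd  M[L0]=39
step 18: P1: load  L2  ⟶  ISIS  (L2)  txn=BusRd  M[L2]=40
step 19: P0: load  L0  ⟶  SOSS  (L0)  txn=BusRd  M[L0]=39
step 20: P3: load  L0  ⟶  SOSS  (L0)  txn=∅  M[L0]=39
step 21: P2: store L0 := 86  ⟶  IIMI  (L0)  txn=BusUpgr+Flush  M[L0]=99
step 22: P0: store L0 := 64  ⟶  MIII  (L0)  txn=BusRdX+Flush  M[L0]=86
step 23: P3: load  L0  ⟶  OIIS  (L0)  txn=BusRd  M[L0]=86
step 24: P2: load  L0  ⟶  OISS  (L0)  txn=BusRd  M[L0]=86
step 25: P1: load  L1  ⟶  SSII  (L1)  txn=BusRd  M[L1]=30
step 26: P0: load  L0  ⟶  OISS  (L0)  txn=∅  M[L0]=86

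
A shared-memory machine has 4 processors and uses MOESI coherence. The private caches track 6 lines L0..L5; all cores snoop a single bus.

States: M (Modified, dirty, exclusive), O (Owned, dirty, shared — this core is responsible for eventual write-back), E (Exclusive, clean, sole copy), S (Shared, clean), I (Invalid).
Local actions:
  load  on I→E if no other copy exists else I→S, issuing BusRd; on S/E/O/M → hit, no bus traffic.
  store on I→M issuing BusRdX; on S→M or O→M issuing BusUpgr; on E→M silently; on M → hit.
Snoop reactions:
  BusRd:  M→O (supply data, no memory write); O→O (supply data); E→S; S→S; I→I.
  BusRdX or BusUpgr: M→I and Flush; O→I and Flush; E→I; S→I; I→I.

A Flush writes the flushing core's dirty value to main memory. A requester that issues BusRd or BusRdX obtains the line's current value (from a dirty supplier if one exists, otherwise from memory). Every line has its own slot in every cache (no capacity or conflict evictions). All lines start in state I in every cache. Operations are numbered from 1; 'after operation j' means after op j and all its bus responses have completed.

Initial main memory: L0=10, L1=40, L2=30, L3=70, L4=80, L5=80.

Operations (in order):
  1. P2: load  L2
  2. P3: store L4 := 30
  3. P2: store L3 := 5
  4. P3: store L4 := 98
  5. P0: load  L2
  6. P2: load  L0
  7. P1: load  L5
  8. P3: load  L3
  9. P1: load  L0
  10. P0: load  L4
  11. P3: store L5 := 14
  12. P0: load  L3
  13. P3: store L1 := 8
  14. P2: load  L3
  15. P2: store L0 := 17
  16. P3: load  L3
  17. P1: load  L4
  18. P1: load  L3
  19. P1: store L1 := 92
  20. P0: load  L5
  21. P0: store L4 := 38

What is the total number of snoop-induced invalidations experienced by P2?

invalidations = 0

step 1: P2: load  L2  ⟶  IIEI  (L2)  txn=BusRd  M[L2]=30
step 2: P3: store L4 := 30  ⟶  IIIM  (L4)  txn=BusRdX  M[L4]=80
step 3: P2: store L3 := 5  ⟶  IIMI  (L3)  txn=BusRdX  M[L3]=70
step 4: P3: store L4 := 98  ⟶  IIIM  (L4)  txn=∅  M[L4]=80
step 5: P0: load  L2  ⟶  SISI  (L2)  txn=BusRd  M[L2]=30
step 6: P2: load  L0  ⟶  IIEI  (L0)  txn=BusRd  M[L0]=10
step 7: P1: load  L5  ⟶  IEII  (L5)  txn=BusRd  M[L5]=80
step 8: P3: load  L3  ⟶  IIOS  (L3)  txn=BusRd  M[L3]=70
step 9: P1: load  L0  ⟶  ISSI  (L0)  txn=BusRd  M[L0]=10
step 10: P0: load  L4  ⟶  SIIO  (L4)  txn=BusRd  M[L4]=80
step 11: P3: store L5 := 14  ⟶  IIIM  (L5)  txn=BusRdX  M[L5]=80
step 12: P0: load  L3  ⟶  SIOS  (L3)  txn=BusRd  M[L3]=70
step 13: P3: store L1 := 8  ⟶  IIIM  (L1)  txn=BusRdX  M[L1]=40
step 14: P2: load  L3  ⟶  SIOS  (L3)  txn=∅  M[L3]=70
step 15: P2: store L0 := 17  ⟶  IIMI  (L0)  txn=BusUpgr  M[L0]=10
step 16: P3: load  L3  ⟶  SIOS  (L3)  txn=∅  M[L3]=70
step 17: P1: load  L4  ⟶  SSIO  (L4)  txn=BusRd  M[L4]=80
step 18: P1: load  L3  ⟶  SSOS  (L3)  txn=BusRd  M[L3]=70
step 19: P1: store L1 := 92  ⟶  IMII  (L1)  txn=BusRdX+Flush  M[L1]=8
step 20: P0: load  L5  ⟶  SIIO  (L5)  txn=BusRd  M[L5]=80
step 21: P0: store L4 := 38  ⟶  MIII  (L4)  txn=BusUpgr+Flush  M[L4]=98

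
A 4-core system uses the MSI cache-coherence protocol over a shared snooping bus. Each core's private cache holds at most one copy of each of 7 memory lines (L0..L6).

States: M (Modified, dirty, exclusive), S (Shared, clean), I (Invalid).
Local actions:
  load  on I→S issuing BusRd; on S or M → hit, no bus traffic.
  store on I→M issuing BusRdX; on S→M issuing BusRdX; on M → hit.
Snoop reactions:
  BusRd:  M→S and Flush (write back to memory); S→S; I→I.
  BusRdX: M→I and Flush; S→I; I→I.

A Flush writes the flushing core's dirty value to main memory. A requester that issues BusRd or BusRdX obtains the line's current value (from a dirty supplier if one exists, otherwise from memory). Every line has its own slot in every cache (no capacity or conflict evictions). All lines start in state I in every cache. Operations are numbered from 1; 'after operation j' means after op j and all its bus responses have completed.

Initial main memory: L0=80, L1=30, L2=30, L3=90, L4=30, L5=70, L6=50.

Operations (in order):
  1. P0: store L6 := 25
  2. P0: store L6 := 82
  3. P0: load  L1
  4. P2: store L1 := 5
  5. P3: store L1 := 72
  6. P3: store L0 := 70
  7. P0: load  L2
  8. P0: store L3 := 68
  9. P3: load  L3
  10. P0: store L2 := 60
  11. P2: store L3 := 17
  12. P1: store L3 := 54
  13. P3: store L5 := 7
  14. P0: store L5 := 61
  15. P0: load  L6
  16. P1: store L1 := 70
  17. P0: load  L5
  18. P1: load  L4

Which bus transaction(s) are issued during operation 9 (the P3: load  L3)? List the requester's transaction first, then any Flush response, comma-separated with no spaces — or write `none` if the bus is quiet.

  op1 P0: store L6 := 25 → M/I/I/I on L6; bus BusRdX; mem=50
  op2 P0: store L6 := 82 → M/I/I/I on L6; bus (none); mem=50
  op3 P0: load  L1 → S/I/I/I on L1; bus BusRd; mem=30
  op4 P2: store L1 := 5 → I/I/M/I on L1; bus BusRdX; mem=30
  op5 P3: store L1 := 72 → I/I/I/M on L1; bus BusRdX Flush; mem=5
  op6 P3: store L0 := 70 → I/I/I/M on L0; bus BusRdX; mem=80
  op7 P0: load  L2 → S/I/I/I on L2; bus BusRd; mem=30
  op8 P0: store L3 := 68 → M/I/I/I on L3; bus BusRdX; mem=90
  op9 P3: load  L3 → S/I/I/S on L3; bus BusRd Flush; mem=68
  op10 P0: store L2 := 60 → M/I/I/I on L2; bus BusRdX; mem=30
  op11 P2: store L3 := 17 → I/I/M/I on L3; bus BusRdX; mem=68
  op12 P1: store L3 := 54 → I/M/I/I on L3; bus BusRdX Flush; mem=17
  op13 P3: store L5 := 7 → I/I/I/M on L5; bus BusRdX; mem=70
  op14 P0: store L5 := 61 → M/I/I/I on L5; bus BusRdX Flush; mem=7
  op15 P0: load  L6 → M/I/I/I on L6; bus (none); mem=50
  op16 P1: store L1 := 70 → I/M/I/I on L1; bus BusRdX Flush; mem=72
  op17 P0: load  L5 → M/I/I/I on L5; bus (none); mem=7
  op18 P1: load  L4 → I/S/I/I on L4; bus BusRd; mem=30

bus = BusRd,Flush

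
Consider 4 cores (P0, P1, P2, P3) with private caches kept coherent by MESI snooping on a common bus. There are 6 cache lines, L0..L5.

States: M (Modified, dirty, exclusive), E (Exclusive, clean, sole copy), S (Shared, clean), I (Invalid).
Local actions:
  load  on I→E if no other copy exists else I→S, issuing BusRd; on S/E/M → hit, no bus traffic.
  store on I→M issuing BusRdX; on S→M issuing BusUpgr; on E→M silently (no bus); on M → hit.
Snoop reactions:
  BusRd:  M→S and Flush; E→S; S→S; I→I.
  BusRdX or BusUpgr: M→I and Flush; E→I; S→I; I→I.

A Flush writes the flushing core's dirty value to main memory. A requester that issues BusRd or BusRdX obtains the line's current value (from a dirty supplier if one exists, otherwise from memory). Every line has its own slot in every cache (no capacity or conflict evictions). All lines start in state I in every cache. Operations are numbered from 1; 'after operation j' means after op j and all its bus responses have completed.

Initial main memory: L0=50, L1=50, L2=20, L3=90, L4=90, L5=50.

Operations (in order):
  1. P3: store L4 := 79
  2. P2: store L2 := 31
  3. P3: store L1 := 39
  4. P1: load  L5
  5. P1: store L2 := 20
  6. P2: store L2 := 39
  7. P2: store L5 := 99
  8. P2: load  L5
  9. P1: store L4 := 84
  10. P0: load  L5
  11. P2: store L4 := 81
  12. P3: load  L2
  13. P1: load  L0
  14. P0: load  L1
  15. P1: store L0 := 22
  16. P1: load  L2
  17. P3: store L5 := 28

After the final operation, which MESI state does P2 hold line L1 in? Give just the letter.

[1] P3: store L4 := 79 | P0:I, P1:I, P2:I, P3:M(79) | bus: BusRdX
[2] P2: store L2 := 31 | P0:I, P1:I, P2:M(31), P3:I | bus: BusRdX
[3] P3: store L1 := 39 | P0:I, P1:I, P2:I, P3:M(39) | bus: BusRdX
[4] P1: load  L5 | P0:I, P1:E(50), P2:I, P3:I | bus: BusRd
[5] P1: store L2 := 20 | P0:I, P1:M(20), P2:I, P3:I | bus: BusRdX,Flush
[6] P2: store L2 := 39 | P0:I, P1:I, P2:M(39), P3:I | bus: BusRdX,Flush
[7] P2: store L5 := 99 | P0:I, P1:I, P2:M(99), P3:I | bus: BusRdX
[8] P2: load  L5 | P0:I, P1:I, P2:M(99), P3:I | bus: none
[9] P1: store L4 := 84 | P0:I, P1:M(84), P2:I, P3:I | bus: BusRdX,Flush
[10] P0: load  L5 | P0:S(99), P1:I, P2:S(99), P3:I | bus: BusRd,Flush
[11] P2: store L4 := 81 | P0:I, P1:I, P2:M(81), P3:I | bus: BusRdX,Flush
[12] P3: load  L2 | P0:I, P1:I, P2:S(39), P3:S(39) | bus: BusRd,Flush
[13] P1: load  L0 | P0:I, P1:E(50), P2:I, P3:I | bus: BusRd
[14] P0: load  L1 | P0:S(39), P1:I, P2:I, P3:S(39) | bus: BusRd,Flush
[15] P1: store L0 := 22 | P0:I, P1:M(22), P2:I, P3:I | bus: none
[16] P1: load  L2 | P0:I, P1:S(39), P2:S(39), P3:S(39) | bus: BusRd
[17] P3: store L5 := 28 | P0:I, P1:I, P2:I, P3:M(28) | bus: BusRdX

state = I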